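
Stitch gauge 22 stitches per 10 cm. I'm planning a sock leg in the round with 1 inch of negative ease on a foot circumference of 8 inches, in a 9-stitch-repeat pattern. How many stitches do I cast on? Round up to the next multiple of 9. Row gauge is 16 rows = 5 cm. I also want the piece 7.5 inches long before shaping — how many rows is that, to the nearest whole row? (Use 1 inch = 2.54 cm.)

Finished = 8 − 1 = 7 inches.
7 inches × 2.54 = 17.78 cm.
22/10 = 2.2 sts per cm; 17.78 × 2.2 = 39.12 sts.
Next multiple of 9 → 45.
7.5 inches = 19.05 cm; × 3.2 = 60.96 → 61 rows.

Cast on 45 stitches; work 61 rows.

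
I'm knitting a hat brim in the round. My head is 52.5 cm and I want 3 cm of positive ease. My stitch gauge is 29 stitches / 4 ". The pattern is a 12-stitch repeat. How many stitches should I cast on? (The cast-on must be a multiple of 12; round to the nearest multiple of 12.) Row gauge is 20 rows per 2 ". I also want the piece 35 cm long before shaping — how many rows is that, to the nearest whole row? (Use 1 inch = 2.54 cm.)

Finished = 52.5 + 3 = 55.5 cm.
55.5 cm × 1/2.54 = 21.85 inches.
29/4 = 7.25 sts per in; 21.85 × 7.25 = 158.42 sts.
Nearest multiple of 12 → 156.
35 cm = 13.78 inches; × 10 = 137.80 → 138 rows.

Cast on 156 stitches; work 138 rows.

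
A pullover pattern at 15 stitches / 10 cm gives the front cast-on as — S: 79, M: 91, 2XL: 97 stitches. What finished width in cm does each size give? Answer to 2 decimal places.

15/10 = 1.5 sts per cm.
S: 79 / 1.5 = 52.667 → 52.67 cm.
M: 91 / 1.5 = 60.667 → 60.67 cm.
2XL: 97 / 1.5 = 64.667 → 64.67 cm.

S 52.67 cm; M 60.67 cm; 2XL 64.67 cm.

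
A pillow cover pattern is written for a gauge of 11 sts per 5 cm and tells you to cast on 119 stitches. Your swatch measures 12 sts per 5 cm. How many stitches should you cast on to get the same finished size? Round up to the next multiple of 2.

Scale factor = 12 / 11 = 1.091.
119 × 12 / 11 = 129.82 sts.
→ 130 sts.

130 stitches.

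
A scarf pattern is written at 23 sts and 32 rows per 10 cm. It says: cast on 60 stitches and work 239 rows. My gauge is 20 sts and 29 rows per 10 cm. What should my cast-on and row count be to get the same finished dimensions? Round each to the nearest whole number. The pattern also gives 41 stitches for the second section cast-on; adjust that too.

Stitches: 60 × 20/23 = 52.17 → 52.
Rows: 239 × 29/32 = 216.59 → 217.
second section cast-on: 41 × 20/23 = 35.65 → 36.

Cast on 52 stitches; work 217 rows; second section cast-on 36 stitches.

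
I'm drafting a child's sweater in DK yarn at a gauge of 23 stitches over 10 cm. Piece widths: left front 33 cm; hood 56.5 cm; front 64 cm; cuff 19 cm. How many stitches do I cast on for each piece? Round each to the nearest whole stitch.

Rate = 23/10 = 2.3 sts per cm.
left front: 33 × 2.3 = 75.90 → 76.
hood: 56.5 × 2.3 = 129.95 → 130.
front: 64 × 2.3 = 147.20 → 147.
cuff: 19 × 2.3 = 43.70 → 44.

left front 76; hood 130; front 147; cuff 44.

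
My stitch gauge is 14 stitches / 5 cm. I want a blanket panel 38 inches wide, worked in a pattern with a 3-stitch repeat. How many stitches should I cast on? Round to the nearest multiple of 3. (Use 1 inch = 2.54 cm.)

270 stitches.

38 in = 38 × 2.54 = 96.52 cm.
14 / 5 = 2.8 sts/cm.
96.52 × 2.8 = 270.26 sts.
→ 270.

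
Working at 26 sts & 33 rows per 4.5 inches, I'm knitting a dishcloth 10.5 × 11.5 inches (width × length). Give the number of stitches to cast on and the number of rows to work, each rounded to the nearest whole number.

Stitch gauge = 26/4.5 = 5.778 sts/in; 10.5 × 5.778 = 60.67 → 61 sts.
Row gauge = 33/4.5 = 7.333 rows/in; 11.5 × 7.333 = 84.33 → 84 rows.

Cast on 61 stitches and work 84 rows.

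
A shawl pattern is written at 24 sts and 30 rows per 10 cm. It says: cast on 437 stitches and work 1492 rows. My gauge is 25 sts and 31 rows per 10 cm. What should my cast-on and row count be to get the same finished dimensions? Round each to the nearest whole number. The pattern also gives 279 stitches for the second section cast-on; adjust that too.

Stitches: 437 × 25/24 = 455.21 → 455.
Rows: 1492 × 31/30 = 1541.73 → 1542.
second section cast-on: 279 × 25/24 = 290.62 → 291.

Cast on 455 stitches; work 1542 rows; second section cast-on 291 stitches.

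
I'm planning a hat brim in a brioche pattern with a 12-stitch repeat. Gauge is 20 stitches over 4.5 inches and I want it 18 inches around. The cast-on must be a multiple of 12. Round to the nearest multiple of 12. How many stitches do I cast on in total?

CO 84 sts.

20 / 4.5 = 4.444 sts per inch.
18 × 4.444 = 80.00 sts.
Nearest multiple of 12: 84.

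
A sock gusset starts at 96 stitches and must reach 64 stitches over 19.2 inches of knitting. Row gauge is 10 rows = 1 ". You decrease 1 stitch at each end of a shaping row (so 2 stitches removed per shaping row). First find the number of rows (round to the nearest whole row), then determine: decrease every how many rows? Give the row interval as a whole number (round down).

Decrease every 12th row.

Rows = 19.2 × 10 = 192.0 → 192 rows.
Stitches to remove: 32 → 16 shaping rows (at 2 st each).
192 / 16 = 12.00 → every 12 rows.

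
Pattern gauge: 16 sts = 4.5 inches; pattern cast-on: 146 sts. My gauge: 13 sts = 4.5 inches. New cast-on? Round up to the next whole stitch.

Scale factor = 13 / 16 = 0.812.
146 × 13 / 16 = 118.62 sts.
→ 119 sts.

Cast on 119 stitches.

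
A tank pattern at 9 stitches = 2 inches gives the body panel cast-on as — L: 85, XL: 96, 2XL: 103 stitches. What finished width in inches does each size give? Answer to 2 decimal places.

9/2 = 4.5 sts per in.
L: 85 / 4.5 = 18.889 → 18.89 in.
XL: 96 / 4.5 = 21.333 → 21.33 in.
2XL: 103 / 4.5 = 22.889 → 22.89 in.

L 18.89 inches; XL 21.33 inches; 2XL 22.89 inches.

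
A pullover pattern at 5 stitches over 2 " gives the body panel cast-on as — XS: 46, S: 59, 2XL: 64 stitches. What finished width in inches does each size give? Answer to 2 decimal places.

5/2 = 2.5 sts per in.
XS: 46 / 2.5 = 18.400 → 18.40 in.
S: 59 / 2.5 = 23.600 → 23.60 in.
2XL: 64 / 2.5 = 25.600 → 25.60 in.

XS 18.40 inches; S 23.60 inches; 2XL 25.60 inches.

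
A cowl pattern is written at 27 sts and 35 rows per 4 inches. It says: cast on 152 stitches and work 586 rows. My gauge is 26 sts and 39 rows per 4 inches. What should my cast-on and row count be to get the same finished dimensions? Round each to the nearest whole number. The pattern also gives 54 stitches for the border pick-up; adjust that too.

Cast on 146 stitches; work 653 rows; border pick-up 52 stitches.

Stitches: 152 × 26/27 = 146.37 → 146.
Rows: 586 × 39/35 = 652.97 → 653.
border pick-up: 54 × 26/27 = 52.00 → 52.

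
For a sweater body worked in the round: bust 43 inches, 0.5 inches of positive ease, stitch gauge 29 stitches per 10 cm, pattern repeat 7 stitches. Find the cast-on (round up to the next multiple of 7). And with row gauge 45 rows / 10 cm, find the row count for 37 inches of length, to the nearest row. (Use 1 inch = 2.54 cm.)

Finished = 43 + 0.5 = 43.5 inches.
43.5 inches × 2.54 = 110.49 cm.
29/10 = 2.9 sts per cm; 110.49 × 2.9 = 320.42 sts.
Next multiple of 7 → 322.
37 inches = 93.98 cm; × 4.5 = 422.91 → 423 rows.

Cast on 322 stitches; work 423 rows.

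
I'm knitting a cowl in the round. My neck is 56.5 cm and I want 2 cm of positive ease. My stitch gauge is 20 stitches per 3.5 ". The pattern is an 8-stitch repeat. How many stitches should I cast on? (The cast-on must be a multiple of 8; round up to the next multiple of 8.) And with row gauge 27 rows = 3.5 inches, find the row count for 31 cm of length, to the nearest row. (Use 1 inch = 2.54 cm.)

Cast on 136 stitches; work 94 rows.

Finished = 56.5 + 2 = 58.5 cm.
58.5 cm × 1/2.54 = 23.03 inches.
20/3.5 = 5.714 sts per in; 23.03 × 5.714 = 131.61 sts.
Next multiple of 8 → 136.
31 cm = 12.20 inches; × 7.714 = 94.15 → 94 rows.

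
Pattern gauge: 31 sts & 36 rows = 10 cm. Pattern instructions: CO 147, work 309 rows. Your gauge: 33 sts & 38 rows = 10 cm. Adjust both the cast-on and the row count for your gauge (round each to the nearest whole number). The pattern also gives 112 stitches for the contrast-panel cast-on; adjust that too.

Cast on 156 stitches; work 326 rows; contrast-panel cast-on 119 stitches.

Stitches: 147 × 33/31 = 156.48 → 156.
Rows: 309 × 38/36 = 326.17 → 326.
contrast-panel cast-on: 112 × 33/31 = 119.23 → 119.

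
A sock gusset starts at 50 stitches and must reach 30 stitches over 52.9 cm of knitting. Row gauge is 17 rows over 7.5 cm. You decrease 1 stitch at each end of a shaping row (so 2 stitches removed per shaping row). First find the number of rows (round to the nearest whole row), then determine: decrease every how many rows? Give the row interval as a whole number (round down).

Rows = 52.9 × 2.267 = 119.9 → 120 rows.
Stitches to remove: 20 → 10 shaping rows (at 2 st each).
120 / 10 = 12.00 → every 12 rows.

Decrease every 12th row.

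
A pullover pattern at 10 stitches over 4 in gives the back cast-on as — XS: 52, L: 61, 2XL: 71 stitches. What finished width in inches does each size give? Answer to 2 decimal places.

10/4 = 2.5 sts per in.
XS: 52 / 2.5 = 20.800 → 20.80 in.
L: 61 / 2.5 = 24.400 → 24.40 in.
2XL: 71 / 2.5 = 28.400 → 28.40 in.

XS 20.80 inches; L 24.40 inches; 2XL 28.40 inches.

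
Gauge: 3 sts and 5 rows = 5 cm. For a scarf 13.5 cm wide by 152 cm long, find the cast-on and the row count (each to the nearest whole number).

Cast on 8 stitches and work 152 rows.

Stitch gauge = 3/5 = 0.6 sts/cm; 13.5 × 0.6 = 8.10 → 8 sts.
Row gauge = 5/5 = 1 rows/cm; 152 × 1 = 152.00 → 152 rows.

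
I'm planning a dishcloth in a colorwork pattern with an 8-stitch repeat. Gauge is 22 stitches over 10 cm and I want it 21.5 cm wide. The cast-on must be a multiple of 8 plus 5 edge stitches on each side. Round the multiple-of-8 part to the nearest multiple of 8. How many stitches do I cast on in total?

22 / 10 = 2.2 sts per cm.
21.5 × 2.2 = 47.30 sts.
Less 10 edge sts → 37.30 for the repeat.
Nearest multiple of 8: 40.
Add back 10 edge sts → 50.

50 stitches.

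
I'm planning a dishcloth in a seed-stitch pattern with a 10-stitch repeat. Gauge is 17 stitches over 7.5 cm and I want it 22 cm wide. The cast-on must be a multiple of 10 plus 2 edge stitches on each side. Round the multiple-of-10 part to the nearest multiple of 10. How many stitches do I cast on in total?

17 / 7.5 = 2.267 sts per cm.
22 × 2.267 = 49.87 sts.
Less 4 edge sts → 45.87 for the repeat.
Nearest multiple of 10: 50.
Add back 4 edge sts → 54.

54 stitches.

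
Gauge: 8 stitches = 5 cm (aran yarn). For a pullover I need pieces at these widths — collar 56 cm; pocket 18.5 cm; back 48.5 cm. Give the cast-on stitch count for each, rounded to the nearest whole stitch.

collar 90; pocket 30; back 78.

Rate = 8/5 = 1.6 sts per cm.
collar: 56 × 1.6 = 89.60 → 90.
pocket: 18.5 × 1.6 = 29.60 → 30.
back: 48.5 × 1.6 = 77.60 → 78.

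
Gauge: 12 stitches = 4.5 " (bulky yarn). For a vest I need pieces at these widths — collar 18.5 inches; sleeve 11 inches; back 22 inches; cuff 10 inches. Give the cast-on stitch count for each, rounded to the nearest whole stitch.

Rate = 12/4.5 = 2.667 sts per in.
collar: 18.5 × 2.667 = 49.33 → 49.
sleeve: 11 × 2.667 = 29.33 → 29.
back: 22 × 2.667 = 58.67 → 59.
cuff: 10 × 2.667 = 26.67 → 27.

collar 49; sleeve 29; back 59; cuff 27.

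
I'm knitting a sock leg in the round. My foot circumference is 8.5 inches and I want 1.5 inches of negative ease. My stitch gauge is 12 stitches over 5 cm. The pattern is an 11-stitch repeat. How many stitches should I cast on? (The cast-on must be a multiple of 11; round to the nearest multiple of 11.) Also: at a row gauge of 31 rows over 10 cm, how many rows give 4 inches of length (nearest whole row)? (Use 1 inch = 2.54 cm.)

Finished = 8.5 − 1.5 = 7 inches.
7 inches × 2.54 = 17.78 cm.
12/5 = 2.4 sts per cm; 17.78 × 2.4 = 42.67 sts.
Nearest multiple of 11 → 44.
4 inches = 10.16 cm; × 3.1 = 31.50 → 31 rows.

Cast on 44 stitches; work 31 rows.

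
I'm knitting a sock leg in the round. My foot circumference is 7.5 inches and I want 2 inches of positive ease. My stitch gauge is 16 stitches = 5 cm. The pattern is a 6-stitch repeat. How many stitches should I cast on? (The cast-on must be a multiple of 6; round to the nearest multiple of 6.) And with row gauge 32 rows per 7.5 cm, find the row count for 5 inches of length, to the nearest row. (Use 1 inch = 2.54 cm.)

Cast on 78 stitches; work 54 rows.

Finished = 7.5 + 2 = 9.5 inches.
9.5 inches × 2.54 = 24.13 cm.
16/5 = 3.2 sts per cm; 24.13 × 3.2 = 77.22 sts.
Nearest multiple of 6 → 78.
5 inches = 12.70 cm; × 4.267 = 54.19 → 54 rows.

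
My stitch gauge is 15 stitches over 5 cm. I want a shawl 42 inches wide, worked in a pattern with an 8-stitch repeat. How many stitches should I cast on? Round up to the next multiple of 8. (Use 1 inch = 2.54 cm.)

CO 328 sts.

42 in = 42 × 2.54 = 106.68 cm.
15 / 5 = 3 sts/cm.
106.68 × 3 = 320.04 sts.
→ 328.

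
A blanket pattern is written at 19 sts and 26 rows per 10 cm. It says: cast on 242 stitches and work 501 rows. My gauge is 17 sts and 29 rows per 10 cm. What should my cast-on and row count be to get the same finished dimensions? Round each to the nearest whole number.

Cast on 217 stitches; work 559 rows.

Stitches: 242 × 17/19 = 216.53 → 217.
Rows: 501 × 29/26 = 558.81 → 559.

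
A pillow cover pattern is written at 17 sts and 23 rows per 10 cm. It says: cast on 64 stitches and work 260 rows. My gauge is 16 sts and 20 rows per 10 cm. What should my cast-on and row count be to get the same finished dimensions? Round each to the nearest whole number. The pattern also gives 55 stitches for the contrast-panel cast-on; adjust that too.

Cast on 60 stitches; work 226 rows; contrast-panel cast-on 52 stitches.

Stitches: 64 × 16/17 = 60.24 → 60.
Rows: 260 × 20/23 = 226.09 → 226.
contrast-panel cast-on: 55 × 16/17 = 51.76 → 52.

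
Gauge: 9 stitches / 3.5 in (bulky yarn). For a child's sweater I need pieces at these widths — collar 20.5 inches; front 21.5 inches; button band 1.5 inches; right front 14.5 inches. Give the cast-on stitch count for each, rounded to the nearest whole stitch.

Rate = 9/3.5 = 2.571 sts per in.
collar: 20.5 × 2.571 = 52.71 → 53.
front: 21.5 × 2.571 = 55.29 → 55.
button band: 1.5 × 2.571 = 3.86 → 4.
right front: 14.5 × 2.571 = 37.29 → 37.

collar 53; front 55; button band 4; right front 37.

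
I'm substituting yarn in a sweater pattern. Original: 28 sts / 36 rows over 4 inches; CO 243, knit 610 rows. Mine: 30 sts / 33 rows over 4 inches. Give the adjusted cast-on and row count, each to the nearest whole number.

Cast on 260 stitches; work 559 rows.

Stitches: 243 × 30/28 = 260.36 → 260.
Rows: 610 × 33/36 = 559.17 → 559.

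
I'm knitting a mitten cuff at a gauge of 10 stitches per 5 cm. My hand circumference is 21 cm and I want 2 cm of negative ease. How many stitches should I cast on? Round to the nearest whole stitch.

Finished = 21 − 2 = 19 cm.
10 / 5 = 2 sts per cm.
19.00 × 2 = 38.00 sts.

CO 38 sts.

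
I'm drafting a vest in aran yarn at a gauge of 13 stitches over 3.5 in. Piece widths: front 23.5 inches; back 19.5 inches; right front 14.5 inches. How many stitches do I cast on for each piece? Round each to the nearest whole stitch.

Rate = 13/3.5 = 3.714 sts per in.
front: 23.5 × 3.714 = 87.29 → 87.
back: 19.5 × 3.714 = 72.43 → 72.
right front: 14.5 × 3.714 = 53.86 → 54.

front 87; back 72; right front 54.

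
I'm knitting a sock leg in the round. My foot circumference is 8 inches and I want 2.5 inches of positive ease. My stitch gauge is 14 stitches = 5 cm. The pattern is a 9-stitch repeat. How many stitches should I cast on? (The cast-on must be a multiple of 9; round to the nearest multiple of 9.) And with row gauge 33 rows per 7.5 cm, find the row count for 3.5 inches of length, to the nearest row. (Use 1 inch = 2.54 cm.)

Cast on 72 stitches; work 39 rows.

Finished = 8 + 2.5 = 10.5 inches.
10.5 inches × 2.54 = 26.67 cm.
14/5 = 2.8 sts per cm; 26.67 × 2.8 = 74.68 sts.
Nearest multiple of 9 → 72.
3.5 inches = 8.89 cm; × 4.4 = 39.12 → 39 rows.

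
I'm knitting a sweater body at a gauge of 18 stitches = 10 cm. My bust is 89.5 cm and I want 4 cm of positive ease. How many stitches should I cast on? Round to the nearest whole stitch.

168 stitches.

Finished = 89.5 + 4 = 93.5 cm.
18 / 10 = 1.8 sts per cm.
93.50 × 1.8 = 168.30 sts.
→ 168 sts.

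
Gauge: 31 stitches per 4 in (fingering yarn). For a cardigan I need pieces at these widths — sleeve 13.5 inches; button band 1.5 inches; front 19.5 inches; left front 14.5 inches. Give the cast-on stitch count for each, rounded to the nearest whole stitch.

sleeve 105; button band 12; front 151; left front 112.

Rate = 31/4 = 7.75 sts per in.
sleeve: 13.5 × 7.75 = 104.62 → 105.
button band: 1.5 × 7.75 = 11.62 → 12.
front: 19.5 × 7.75 = 151.12 → 151.
left front: 14.5 × 7.75 = 112.38 → 112.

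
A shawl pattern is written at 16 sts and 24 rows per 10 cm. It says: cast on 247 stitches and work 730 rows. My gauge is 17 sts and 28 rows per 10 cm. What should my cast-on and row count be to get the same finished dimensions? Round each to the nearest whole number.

Stitches: 247 × 17/16 = 262.44 → 262.
Rows: 730 × 28/24 = 851.67 → 852.

Cast on 262 stitches; work 852 rows.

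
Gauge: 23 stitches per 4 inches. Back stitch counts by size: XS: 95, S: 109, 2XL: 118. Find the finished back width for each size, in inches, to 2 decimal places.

23/4 = 5.75 sts per in.
XS: 95 / 5.75 = 16.522 → 16.52 in.
S: 109 / 5.75 = 18.957 → 18.96 in.
2XL: 118 / 5.75 = 20.522 → 20.52 in.

XS 16.52 inches; S 18.96 inches; 2XL 20.52 inches.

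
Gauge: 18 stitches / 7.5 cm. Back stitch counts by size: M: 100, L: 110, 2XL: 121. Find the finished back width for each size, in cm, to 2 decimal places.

18/7.5 = 2.4 sts per cm.
M: 100 / 2.4 = 41.667 → 41.67 cm.
L: 110 / 2.4 = 45.833 → 45.83 cm.
2XL: 121 / 2.4 = 50.417 → 50.42 cm.

M 41.67 cm; L 45.83 cm; 2XL 50.42 cm.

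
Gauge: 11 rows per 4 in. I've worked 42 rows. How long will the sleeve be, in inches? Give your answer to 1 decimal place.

11 rows / 4 inch = 2.75 rows per inch.
42 / 2.75 = 15.27 inches.

15.3 inches.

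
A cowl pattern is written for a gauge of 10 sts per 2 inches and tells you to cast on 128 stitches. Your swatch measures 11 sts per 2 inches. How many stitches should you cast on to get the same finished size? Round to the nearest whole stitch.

CO 141 sts.

Scale factor = 11 / 10 = 1.100.
128 × 11 / 10 = 140.80 sts.
→ 141 sts.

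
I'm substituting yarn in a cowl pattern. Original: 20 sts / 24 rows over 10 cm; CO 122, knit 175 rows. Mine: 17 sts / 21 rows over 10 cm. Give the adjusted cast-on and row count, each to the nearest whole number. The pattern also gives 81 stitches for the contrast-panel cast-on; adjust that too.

Cast on 104 stitches; work 153 rows; contrast-panel cast-on 69 stitches.

Stitches: 122 × 17/20 = 103.70 → 104.
Rows: 175 × 21/24 = 153.12 → 153.
contrast-panel cast-on: 81 × 17/20 = 68.85 → 69.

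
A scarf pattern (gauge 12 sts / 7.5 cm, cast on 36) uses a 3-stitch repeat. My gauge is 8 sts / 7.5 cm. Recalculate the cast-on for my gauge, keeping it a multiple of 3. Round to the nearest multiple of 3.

36 × 8 / 12 = 24.00.
Nearest multiple of 3: 24.

Cast on 24 stitches.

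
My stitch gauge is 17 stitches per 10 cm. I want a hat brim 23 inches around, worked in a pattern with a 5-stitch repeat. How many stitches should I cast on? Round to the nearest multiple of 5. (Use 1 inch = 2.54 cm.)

Cast on 100 stitches.

23 in = 23 × 2.54 = 58.42 cm.
17 / 10 = 1.7 sts/cm.
58.42 × 1.7 = 99.31 sts.
→ 100.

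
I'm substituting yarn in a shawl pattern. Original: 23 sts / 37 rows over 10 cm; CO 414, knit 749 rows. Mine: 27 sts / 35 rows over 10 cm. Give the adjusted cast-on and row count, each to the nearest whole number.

Cast on 486 stitches; work 709 rows.

Stitches: 414 × 27/23 = 486.00 → 486.
Rows: 749 × 35/37 = 708.51 → 709.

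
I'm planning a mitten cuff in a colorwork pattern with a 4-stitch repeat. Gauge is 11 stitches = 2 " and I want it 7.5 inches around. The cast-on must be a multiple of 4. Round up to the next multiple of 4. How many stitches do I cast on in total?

44 stitches.

11 / 2 = 5.5 sts per inch.
7.5 × 5.5 = 41.25 sts.
Next multiple of 4: 44.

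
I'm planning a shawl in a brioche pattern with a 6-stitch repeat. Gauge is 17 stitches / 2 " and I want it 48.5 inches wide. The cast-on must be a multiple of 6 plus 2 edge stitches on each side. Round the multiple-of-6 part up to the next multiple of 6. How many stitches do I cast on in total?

17 / 2 = 8.5 sts per inch.
48.5 × 8.5 = 412.25 sts.
Less 4 edge sts → 408.25 for the repeat.
Next multiple of 6: 414.
Add back 4 edge sts → 418.

418 stitches.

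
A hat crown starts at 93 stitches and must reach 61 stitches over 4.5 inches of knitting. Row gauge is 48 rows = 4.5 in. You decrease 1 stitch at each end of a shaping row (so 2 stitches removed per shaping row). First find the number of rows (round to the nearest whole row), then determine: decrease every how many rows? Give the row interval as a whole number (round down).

Rows = 4.5 × 10.667 = 48.0 → 48 rows.
Stitches to remove: 32 → 16 shaping rows (at 2 st each).
48 / 16 = 3.00 → every 3 rows.

Decrease every 3rd row.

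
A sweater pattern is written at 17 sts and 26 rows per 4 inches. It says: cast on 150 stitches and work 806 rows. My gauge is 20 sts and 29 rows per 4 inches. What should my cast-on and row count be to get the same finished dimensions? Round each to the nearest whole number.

Stitches: 150 × 20/17 = 176.47 → 176.
Rows: 806 × 29/26 = 899.00 → 899.

Cast on 176 stitches; work 899 rows.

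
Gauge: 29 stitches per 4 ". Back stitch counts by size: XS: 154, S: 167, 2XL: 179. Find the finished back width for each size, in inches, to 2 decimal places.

XS 21.24 inches; S 23.03 inches; 2XL 24.69 inches.

29/4 = 7.25 sts per in.
XS: 154 / 7.25 = 21.241 → 21.24 in.
S: 167 / 7.25 = 23.034 → 23.03 in.
2XL: 179 / 7.25 = 24.690 → 24.69 in.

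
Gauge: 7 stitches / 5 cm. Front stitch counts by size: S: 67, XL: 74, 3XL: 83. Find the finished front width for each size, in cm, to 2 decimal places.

S 47.86 cm; XL 52.86 cm; 3XL 59.29 cm.

7/5 = 1.4 sts per cm.
S: 67 / 1.4 = 47.857 → 47.86 cm.
XL: 74 / 1.4 = 52.857 → 52.86 cm.
3XL: 83 / 1.4 = 59.286 → 59.29 cm.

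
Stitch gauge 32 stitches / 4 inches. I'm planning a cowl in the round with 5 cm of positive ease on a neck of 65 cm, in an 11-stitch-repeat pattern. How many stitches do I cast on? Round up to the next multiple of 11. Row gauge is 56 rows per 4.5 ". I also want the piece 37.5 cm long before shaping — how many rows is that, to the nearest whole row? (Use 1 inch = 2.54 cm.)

Cast on 231 stitches; work 184 rows.

Finished = 65 + 5 = 70 cm.
70 cm × 1/2.54 = 27.56 inches.
32/4 = 8 sts per in; 27.56 × 8 = 220.47 sts.
Next multiple of 11 → 231.
37.5 cm = 14.76 inches; × 12.444 = 183.73 → 184 rows.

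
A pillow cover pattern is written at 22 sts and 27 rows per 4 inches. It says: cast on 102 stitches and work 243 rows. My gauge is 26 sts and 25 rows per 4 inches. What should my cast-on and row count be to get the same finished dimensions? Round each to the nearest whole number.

Stitches: 102 × 26/22 = 120.55 → 121.
Rows: 243 × 25/27 = 225.00 → 225.

Cast on 121 stitches; work 225 rows.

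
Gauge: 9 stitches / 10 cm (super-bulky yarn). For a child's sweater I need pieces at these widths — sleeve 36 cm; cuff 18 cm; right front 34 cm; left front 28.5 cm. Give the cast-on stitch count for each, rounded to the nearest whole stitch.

sleeve 32; cuff 16; right front 31; left front 26.

Rate = 9/10 = 0.9 sts per cm.
sleeve: 36 × 0.9 = 32.40 → 32.
cuff: 18 × 0.9 = 16.20 → 16.
right front: 34 × 0.9 = 30.60 → 31.
left front: 28.5 × 0.9 = 25.65 → 26.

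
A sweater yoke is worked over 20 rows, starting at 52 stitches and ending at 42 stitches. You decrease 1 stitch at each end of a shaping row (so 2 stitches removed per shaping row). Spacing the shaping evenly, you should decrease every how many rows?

Decrease every 4th row.

Stitches to remove: |42 − 52| = 10.
Shaping rows needed: 10 / 2 = 5.
20 rows / 5 = every 4 rows.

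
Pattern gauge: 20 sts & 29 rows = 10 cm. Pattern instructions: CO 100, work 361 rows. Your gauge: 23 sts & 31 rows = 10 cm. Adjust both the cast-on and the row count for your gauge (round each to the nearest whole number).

Cast on 115 stitches; work 386 rows.

Stitches: 100 × 23/20 = 115.00 → 115.
Rows: 361 × 31/29 = 385.90 → 386.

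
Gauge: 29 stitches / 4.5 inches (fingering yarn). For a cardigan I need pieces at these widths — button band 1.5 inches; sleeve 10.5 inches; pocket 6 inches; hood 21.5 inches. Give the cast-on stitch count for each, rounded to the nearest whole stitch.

button band 10; sleeve 68; pocket 39; hood 139.

Rate = 29/4.5 = 6.444 sts per in.
button band: 1.5 × 6.444 = 9.67 → 10.
sleeve: 10.5 × 6.444 = 67.67 → 68.
pocket: 6 × 6.444 = 38.67 → 39.
hood: 21.5 × 6.444 = 138.56 → 139.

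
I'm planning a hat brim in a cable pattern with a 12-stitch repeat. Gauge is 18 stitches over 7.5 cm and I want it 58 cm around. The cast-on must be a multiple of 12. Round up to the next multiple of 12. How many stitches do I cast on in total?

18 / 7.5 = 2.4 sts per cm.
58 × 2.4 = 139.20 sts.
Next multiple of 12: 144.

144 stitches.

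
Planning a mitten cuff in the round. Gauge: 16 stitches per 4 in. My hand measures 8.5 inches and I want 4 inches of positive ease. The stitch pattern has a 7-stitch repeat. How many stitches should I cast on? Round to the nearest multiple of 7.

CO 49 sts.

Finished = 8.5 + 4 = 12.5 inches.
16 / 4 = 4 sts/in.
12.5 × 4 = 50.00 sts.
Nearest multiple of 7: 49.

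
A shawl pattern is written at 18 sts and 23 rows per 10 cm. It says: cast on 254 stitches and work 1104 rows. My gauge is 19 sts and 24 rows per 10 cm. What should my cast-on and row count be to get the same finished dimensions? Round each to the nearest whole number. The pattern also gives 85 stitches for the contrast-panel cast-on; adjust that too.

Cast on 268 stitches; work 1152 rows; contrast-panel cast-on 90 stitches.

Stitches: 254 × 19/18 = 268.11 → 268.
Rows: 1104 × 24/23 = 1152.00 → 1152.
contrast-panel cast-on: 85 × 19/18 = 89.72 → 90.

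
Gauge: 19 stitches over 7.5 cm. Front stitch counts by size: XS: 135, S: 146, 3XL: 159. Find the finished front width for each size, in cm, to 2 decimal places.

19/7.5 = 2.533 sts per cm.
XS: 135 / 2.533 = 53.289 → 53.29 cm.
S: 146 / 2.533 = 57.632 → 57.63 cm.
3XL: 159 / 2.533 = 62.763 → 62.76 cm.

XS 53.29 cm; S 57.63 cm; 3XL 62.76 cm.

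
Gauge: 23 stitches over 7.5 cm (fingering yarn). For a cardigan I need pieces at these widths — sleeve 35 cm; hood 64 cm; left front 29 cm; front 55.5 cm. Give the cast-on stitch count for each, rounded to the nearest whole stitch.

Rate = 23/7.5 = 3.067 sts per cm.
sleeve: 35 × 3.067 = 107.33 → 107.
hood: 64 × 3.067 = 196.27 → 196.
left front: 29 × 3.067 = 88.93 → 89.
front: 55.5 × 3.067 = 170.20 → 170.

sleeve 107; hood 196; left front 89; front 170.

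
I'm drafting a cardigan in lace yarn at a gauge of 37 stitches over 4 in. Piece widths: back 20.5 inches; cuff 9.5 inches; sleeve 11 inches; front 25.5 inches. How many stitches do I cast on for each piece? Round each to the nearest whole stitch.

Rate = 37/4 = 9.25 sts per in.
back: 20.5 × 9.25 = 189.62 → 190.
cuff: 9.5 × 9.25 = 87.88 → 88.
sleeve: 11 × 9.25 = 101.75 → 102.
front: 25.5 × 9.25 = 235.88 → 236.

back 190; cuff 88; sleeve 102; front 236.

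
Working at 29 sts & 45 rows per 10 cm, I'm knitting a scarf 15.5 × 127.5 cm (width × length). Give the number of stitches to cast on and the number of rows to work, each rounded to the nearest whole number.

Cast on 45 stitches and work 574 rows.

Stitch gauge = 29/10 = 2.9 sts/cm; 15.5 × 2.9 = 44.95 → 45 sts.
Row gauge = 45/10 = 4.5 rows/cm; 127.5 × 4.5 = 573.75 → 574 rows.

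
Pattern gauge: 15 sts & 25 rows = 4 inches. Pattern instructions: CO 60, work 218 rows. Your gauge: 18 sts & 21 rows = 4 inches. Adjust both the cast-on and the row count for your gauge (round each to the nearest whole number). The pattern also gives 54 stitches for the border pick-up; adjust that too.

Cast on 72 stitches; work 183 rows; border pick-up 65 stitches.

Stitches: 60 × 18/15 = 72.00 → 72.
Rows: 218 × 21/25 = 183.12 → 183.
border pick-up: 54 × 18/15 = 64.80 → 65.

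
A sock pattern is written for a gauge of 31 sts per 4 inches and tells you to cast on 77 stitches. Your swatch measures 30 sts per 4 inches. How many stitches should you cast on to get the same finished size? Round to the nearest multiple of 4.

Scale factor = 30 / 31 = 0.968.
77 × 30 / 31 = 74.52 sts.
→ 76 sts.

76 stitches.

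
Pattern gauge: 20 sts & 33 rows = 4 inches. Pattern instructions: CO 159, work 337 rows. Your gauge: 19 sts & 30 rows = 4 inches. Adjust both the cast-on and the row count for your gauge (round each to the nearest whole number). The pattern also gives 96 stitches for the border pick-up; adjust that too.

Cast on 151 stitches; work 306 rows; border pick-up 91 stitches.

Stitches: 159 × 19/20 = 151.05 → 151.
Rows: 337 × 30/33 = 306.36 → 306.
border pick-up: 96 × 19/20 = 91.20 → 91.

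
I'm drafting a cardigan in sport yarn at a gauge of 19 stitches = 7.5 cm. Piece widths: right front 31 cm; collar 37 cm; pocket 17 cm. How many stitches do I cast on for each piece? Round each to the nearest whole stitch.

right front 79; collar 94; pocket 43.

Rate = 19/7.5 = 2.533 sts per cm.
right front: 31 × 2.533 = 78.53 → 79.
collar: 37 × 2.533 = 93.73 → 94.
pocket: 17 × 2.533 = 43.07 → 43.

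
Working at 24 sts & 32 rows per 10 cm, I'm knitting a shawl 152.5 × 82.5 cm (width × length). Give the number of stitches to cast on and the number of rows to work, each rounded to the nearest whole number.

Cast on 366 stitches and work 264 rows.

Stitch gauge = 24/10 = 2.4 sts/cm; 152.5 × 2.4 = 366.00 → 366 sts.
Row gauge = 32/10 = 3.2 rows/cm; 82.5 × 3.2 = 264.00 → 264 rows.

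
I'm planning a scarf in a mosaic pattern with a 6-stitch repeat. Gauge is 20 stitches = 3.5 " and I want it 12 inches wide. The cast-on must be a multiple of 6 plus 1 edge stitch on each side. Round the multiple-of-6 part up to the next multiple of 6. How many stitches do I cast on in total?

74 stitches.

20 / 3.5 = 5.714 sts per inch.
12 × 5.714 = 68.57 sts.
Less 2 edge sts → 66.57 for the repeat.
Next multiple of 6: 72.
Add back 2 edge sts → 74.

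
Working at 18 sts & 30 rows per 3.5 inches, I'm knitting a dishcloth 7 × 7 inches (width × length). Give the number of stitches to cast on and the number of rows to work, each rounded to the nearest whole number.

Cast on 36 stitches and work 60 rows.

Stitch gauge = 18/3.5 = 5.143 sts/in; 7 × 5.143 = 36.00 → 36 sts.
Row gauge = 30/3.5 = 8.571 rows/in; 7 × 8.571 = 60.00 → 60 rows.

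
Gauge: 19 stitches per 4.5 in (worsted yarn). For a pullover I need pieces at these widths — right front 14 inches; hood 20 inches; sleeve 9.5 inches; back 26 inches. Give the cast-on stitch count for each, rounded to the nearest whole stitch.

right front 59; hood 84; sleeve 40; back 110.

Rate = 19/4.5 = 4.222 sts per in.
right front: 14 × 4.222 = 59.11 → 59.
hood: 20 × 4.222 = 84.44 → 84.
sleeve: 9.5 × 4.222 = 40.11 → 40.
back: 26 × 4.222 = 109.78 → 110.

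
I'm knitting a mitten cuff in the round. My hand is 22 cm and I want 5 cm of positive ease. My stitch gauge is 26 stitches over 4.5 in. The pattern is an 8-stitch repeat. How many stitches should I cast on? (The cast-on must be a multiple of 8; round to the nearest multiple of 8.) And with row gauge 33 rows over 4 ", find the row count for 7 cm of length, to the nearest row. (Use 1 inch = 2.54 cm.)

Cast on 64 stitches; work 23 rows.

Finished = 22 + 5 = 27 cm.
27 cm × 1/2.54 = 10.63 inches.
26/4.5 = 5.778 sts per in; 10.63 × 5.778 = 61.42 sts.
Nearest multiple of 8 → 64.
7 cm = 2.76 inches; × 8.25 = 22.74 → 23 rows.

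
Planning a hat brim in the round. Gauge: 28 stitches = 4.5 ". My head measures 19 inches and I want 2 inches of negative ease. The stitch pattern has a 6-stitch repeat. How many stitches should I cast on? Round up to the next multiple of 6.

Finished = 19 − 2 = 17 inches.
28 / 4.5 = 6.222 sts/in.
17 × 6.222 = 105.78 sts.
Next multiple of 6: 108.

Cast on 108 stitches.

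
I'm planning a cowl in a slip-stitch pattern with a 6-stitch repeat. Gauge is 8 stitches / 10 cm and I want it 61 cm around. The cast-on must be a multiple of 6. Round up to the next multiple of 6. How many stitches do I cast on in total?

8 / 10 = 0.8 sts per cm.
61 × 0.8 = 48.80 sts.
Next multiple of 6: 54.

Cast on 54 stitches.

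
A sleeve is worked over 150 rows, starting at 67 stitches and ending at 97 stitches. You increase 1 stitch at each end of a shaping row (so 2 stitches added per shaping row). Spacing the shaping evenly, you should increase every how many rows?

Stitches to add: |97 − 67| = 30.
Shaping rows needed: 30 / 2 = 15.
150 rows / 15 = every 10 rows.

Increase every 10th row.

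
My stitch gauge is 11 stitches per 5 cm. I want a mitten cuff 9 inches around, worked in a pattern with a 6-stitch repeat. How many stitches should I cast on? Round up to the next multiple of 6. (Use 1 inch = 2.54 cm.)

9 in = 9 × 2.54 = 22.86 cm.
11 / 5 = 2.2 sts/cm.
22.86 × 2.2 = 50.29 sts.
→ 54.

54 stitches.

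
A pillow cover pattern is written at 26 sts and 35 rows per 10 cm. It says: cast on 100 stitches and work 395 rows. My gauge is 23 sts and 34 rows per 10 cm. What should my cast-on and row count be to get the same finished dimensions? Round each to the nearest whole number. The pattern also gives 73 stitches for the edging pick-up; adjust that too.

Cast on 88 stitches; work 384 rows; edging pick-up 65 stitches.

Stitches: 100 × 23/26 = 88.46 → 88.
Rows: 395 × 34/35 = 383.71 → 384.
edging pick-up: 73 × 23/26 = 64.58 → 65.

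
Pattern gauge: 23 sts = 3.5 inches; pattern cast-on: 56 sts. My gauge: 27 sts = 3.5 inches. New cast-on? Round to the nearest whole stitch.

CO 66 sts.

Scale factor = 27 / 23 = 1.174.
56 × 27 / 23 = 65.74 sts.
→ 66 sts.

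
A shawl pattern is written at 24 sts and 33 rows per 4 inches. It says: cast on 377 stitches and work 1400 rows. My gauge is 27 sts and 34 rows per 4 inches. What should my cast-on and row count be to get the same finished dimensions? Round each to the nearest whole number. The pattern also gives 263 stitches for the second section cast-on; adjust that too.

Cast on 424 stitches; work 1442 rows; second section cast-on 296 stitches.

Stitches: 377 × 27/24 = 424.12 → 424.
Rows: 1400 × 34/33 = 1442.42 → 1442.
second section cast-on: 263 × 27/24 = 295.88 → 296.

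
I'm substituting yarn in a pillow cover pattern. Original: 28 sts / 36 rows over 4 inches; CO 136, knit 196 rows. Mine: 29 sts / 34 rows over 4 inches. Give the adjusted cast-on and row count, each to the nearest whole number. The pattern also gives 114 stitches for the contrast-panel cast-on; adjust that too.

Cast on 141 stitches; work 185 rows; contrast-panel cast-on 118 stitches.

Stitches: 136 × 29/28 = 140.86 → 141.
Rows: 196 × 34/36 = 185.11 → 185.
contrast-panel cast-on: 114 × 29/28 = 118.07 → 118.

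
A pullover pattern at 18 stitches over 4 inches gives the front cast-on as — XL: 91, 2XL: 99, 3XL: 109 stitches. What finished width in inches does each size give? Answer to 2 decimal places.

18/4 = 4.5 sts per in.
XL: 91 / 4.5 = 20.222 → 20.22 in.
2XL: 99 / 4.5 = 22.000 → 22.00 in.
3XL: 109 / 4.5 = 24.222 → 24.22 in.

XL 20.22 inches; 2XL 22.00 inches; 3XL 24.22 inches.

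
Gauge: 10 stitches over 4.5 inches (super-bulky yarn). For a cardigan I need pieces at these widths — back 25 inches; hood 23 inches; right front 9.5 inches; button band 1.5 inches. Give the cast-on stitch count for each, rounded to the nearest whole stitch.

Rate = 10/4.5 = 2.222 sts per in.
back: 25 × 2.222 = 55.56 → 56.
hood: 23 × 2.222 = 51.11 → 51.
right front: 9.5 × 2.222 = 21.11 → 21.
button band: 1.5 × 2.222 = 3.33 → 3.

back 56; hood 51; right front 21; button band 3.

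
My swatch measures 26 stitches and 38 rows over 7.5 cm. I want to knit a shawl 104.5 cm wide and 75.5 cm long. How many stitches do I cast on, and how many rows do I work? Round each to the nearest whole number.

Stitch gauge = 26/7.5 = 3.467 sts/cm; 104.5 × 3.467 = 362.27 → 362 sts.
Row gauge = 38/7.5 = 5.067 rows/cm; 75.5 × 5.067 = 382.53 → 383 rows.

Cast on 362 stitches and work 383 rows.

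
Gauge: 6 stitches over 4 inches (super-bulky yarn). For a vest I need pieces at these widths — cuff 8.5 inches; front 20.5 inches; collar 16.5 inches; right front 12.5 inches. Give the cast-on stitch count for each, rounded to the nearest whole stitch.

cuff 13; front 31; collar 25; right front 19.

Rate = 6/4 = 1.5 sts per in.
cuff: 8.5 × 1.5 = 12.75 → 13.
front: 20.5 × 1.5 = 30.75 → 31.
collar: 16.5 × 1.5 = 24.75 → 25.
right front: 12.5 × 1.5 = 18.75 → 19.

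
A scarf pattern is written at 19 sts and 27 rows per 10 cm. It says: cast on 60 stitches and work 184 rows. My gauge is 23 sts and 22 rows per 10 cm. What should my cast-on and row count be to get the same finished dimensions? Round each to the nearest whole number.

Stitches: 60 × 23/19 = 72.63 → 73.
Rows: 184 × 22/27 = 149.93 → 150.

Cast on 73 stitches; work 150 rows.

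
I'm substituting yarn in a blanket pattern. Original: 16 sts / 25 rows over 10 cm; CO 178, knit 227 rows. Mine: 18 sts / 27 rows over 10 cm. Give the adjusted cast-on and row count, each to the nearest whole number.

Cast on 200 stitches; work 245 rows.

Stitches: 178 × 18/16 = 200.25 → 200.
Rows: 227 × 27/25 = 245.16 → 245.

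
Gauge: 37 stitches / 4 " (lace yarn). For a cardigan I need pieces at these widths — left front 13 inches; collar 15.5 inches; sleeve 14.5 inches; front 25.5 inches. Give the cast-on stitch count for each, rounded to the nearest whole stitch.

Rate = 37/4 = 9.25 sts per in.
left front: 13 × 9.25 = 120.25 → 120.
collar: 15.5 × 9.25 = 143.38 → 143.
sleeve: 14.5 × 9.25 = 134.12 → 134.
front: 25.5 × 9.25 = 235.88 → 236.

left front 120; collar 143; sleeve 134; front 236.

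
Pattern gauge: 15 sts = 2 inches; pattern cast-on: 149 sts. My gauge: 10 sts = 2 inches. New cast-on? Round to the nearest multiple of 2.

Scale factor = 10 / 15 = 0.667.
149 × 10 / 15 = 99.33 sts.
→ 100 sts.

100 stitches.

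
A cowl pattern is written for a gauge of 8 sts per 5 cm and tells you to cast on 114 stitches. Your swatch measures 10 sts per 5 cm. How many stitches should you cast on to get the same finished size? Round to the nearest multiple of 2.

Scale factor = 10 / 8 = 1.250.
114 × 10 / 8 = 142.50 sts.
→ 142 sts.

Cast on 142 stitches.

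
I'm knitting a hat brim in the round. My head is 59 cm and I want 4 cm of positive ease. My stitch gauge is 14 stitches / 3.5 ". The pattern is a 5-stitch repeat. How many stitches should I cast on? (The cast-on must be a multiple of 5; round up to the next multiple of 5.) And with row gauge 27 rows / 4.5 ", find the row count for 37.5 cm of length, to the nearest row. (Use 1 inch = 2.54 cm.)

Finished = 59 + 4 = 63 cm.
63 cm × 1/2.54 = 24.80 inches.
14/3.5 = 4 sts per in; 24.80 × 4 = 99.21 sts.
Next multiple of 5 → 100.
37.5 cm = 14.76 inches; × 6 = 88.58 → 89 rows.

Cast on 100 stitches; work 89 rows.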